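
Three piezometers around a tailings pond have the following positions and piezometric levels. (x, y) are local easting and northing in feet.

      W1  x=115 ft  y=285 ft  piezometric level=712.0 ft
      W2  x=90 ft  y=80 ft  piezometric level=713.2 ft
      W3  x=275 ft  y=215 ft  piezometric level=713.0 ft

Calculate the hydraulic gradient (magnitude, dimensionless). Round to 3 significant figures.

0.00719

Three-point gradient (reference W1): Δ to W2 = (-25, -205, +1.2), Δ to W3 = (160, -70, +1.0).
∂h/∂x = +0.003502, ∂h/∂y = -0.006281 (det = 34550).
|∇h| = √(0.003502² + -0.006281²) = 0.007191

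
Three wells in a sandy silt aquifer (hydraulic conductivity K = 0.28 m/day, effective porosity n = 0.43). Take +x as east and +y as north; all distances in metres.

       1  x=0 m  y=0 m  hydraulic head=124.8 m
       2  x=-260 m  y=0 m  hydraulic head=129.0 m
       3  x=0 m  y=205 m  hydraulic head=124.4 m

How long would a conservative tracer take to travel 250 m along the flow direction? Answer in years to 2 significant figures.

∂h/∂x = (129.0 − 124.8) / (-260 − 0) = -0.01615
∂h/∂y = (124.4 − 124.8) / (205 − 0) = -0.001951
|∇h| = √(-0.01615² + -0.001951²) = 0.01627
Seepage velocity v = K·i/n = 0.28 × 0.01627 / 0.43 = 0.01059 m/day.
t = 250 / 0.01059 = 2.361e+04 days = 64.6 years.

65 years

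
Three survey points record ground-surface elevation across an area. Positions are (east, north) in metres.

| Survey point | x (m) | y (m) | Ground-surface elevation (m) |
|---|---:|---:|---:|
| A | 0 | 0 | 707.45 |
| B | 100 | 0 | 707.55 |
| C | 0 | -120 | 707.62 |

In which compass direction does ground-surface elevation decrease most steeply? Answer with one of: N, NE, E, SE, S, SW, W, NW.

∂z/∂x = (707.55 − 707.45) / (100 − 0) = +0.0010000
∂z/∂y = (707.62 − 707.45) / (-120 − 0) = -0.001417
Steepest decrease is along −∇f = (-0.0010000 E, +0.001417 N) → northwest.

NW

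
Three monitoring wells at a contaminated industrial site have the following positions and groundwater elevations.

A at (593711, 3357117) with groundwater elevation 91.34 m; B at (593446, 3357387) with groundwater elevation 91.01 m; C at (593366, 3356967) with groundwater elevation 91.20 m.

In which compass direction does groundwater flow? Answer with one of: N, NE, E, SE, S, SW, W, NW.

Differences from A: to B (Δx, Δy, Δh) = (-265, 270, -0.33); to C = (-345, -150, -0.14).
Solve a·Δx + b·Δy = Δh: det = (-265)·(-150) − (-345)·270 = 132900.
∂h/∂x = [(-0.33)·(-150) − (-0.14)·270] / 132900 = +0.0006569
∂h/∂y = [(-265)·(-0.14) − (-345)·(-0.33)] / 132900 = -0.0005775
Flow = −∇h = (-0.0006569 east, +0.0005775 north), which points northwest.

NW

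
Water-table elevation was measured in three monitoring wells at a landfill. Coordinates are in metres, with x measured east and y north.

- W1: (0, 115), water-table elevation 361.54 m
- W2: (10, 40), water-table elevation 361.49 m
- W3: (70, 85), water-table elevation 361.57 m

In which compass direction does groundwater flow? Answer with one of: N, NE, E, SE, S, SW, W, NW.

SW

Taking W1 as reference: W2−W1 = (10, -75, -0.05); W3−W1 = (70, -30, +0.03).
Solve a·Δx + b·Δy = Δh: det = 10·(-30) − 70·(-75) = 4950.
∂h/∂x = [(-0.05)·(-30) − (+0.03)·(-75)] / 4950 = +0.0007576
∂h/∂y = [10·(+0.03) − 70·(-0.05)] / 4950 = +0.0007677
Flow = −∇h = (-0.0007576 east, -0.0007677 north), which points southwest.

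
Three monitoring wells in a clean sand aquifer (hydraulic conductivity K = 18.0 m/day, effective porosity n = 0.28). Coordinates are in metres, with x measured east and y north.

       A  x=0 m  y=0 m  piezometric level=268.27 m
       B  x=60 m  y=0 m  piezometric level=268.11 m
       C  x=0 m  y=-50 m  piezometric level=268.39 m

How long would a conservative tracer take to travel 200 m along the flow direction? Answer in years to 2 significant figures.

∂h/∂x = (268.11 − 268.27) / (60 − 0) = -0.002667
∂h/∂y = (268.39 − 268.27) / (-50 − 0) = -0.002400
|∇h| = √(-0.002667² + -0.002400²) = 0.003588
Seepage velocity v = K·i/n = 18.0 × 0.003588 / 0.28 = 0.2307 m/day.
t = 200 / 0.2307 = 866.9 days = 2.37 years.

2.4 years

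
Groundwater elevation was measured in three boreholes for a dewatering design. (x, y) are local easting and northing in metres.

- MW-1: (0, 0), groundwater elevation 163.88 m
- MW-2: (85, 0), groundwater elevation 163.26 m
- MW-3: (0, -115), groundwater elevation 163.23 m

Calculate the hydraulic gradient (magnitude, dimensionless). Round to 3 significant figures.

∂h/∂x = (163.26 − 163.88) / (85 − 0) = -0.007294
∂h/∂y = (163.23 − 163.88) / (-115 − 0) = +0.005652
|∇h| = √(-0.007294² + 0.005652²) = 0.009228

0.00923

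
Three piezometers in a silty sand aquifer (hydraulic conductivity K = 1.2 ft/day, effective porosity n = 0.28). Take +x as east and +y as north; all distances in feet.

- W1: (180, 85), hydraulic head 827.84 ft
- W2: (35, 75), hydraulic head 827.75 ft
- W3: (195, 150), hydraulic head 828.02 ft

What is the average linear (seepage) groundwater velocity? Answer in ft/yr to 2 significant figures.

Taking W1 as reference: W2−W1 = (-145, -10, -0.09); W3−W1 = (15, 65, +0.18).
Solve a·Δx + b·Δy = Δh: det = (-145)·65 − 15·(-10) = -9275.
∂h/∂x = [(-0.09)·65 − (+0.18)·(-10)] / -9275 = +0.0004367
∂h/∂y = [(-145)·(+0.18) − 15·(-0.09)] / -9275 = +0.002668
|∇h| = √(0.0004367² + 0.002668²) = 0.002704
Seepage velocity v = K·i/n = 1.2 × 0.002704 / 0.28 = 0.01159 ft/day = 4.233 ft/yr.

4.2 ft/yr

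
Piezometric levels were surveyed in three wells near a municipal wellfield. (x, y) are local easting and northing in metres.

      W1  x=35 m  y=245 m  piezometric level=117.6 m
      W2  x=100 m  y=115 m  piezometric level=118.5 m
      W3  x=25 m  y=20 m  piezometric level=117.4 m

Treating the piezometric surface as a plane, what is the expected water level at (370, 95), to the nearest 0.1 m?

With h = a·x + b·y + c and W1 as origin, the differences give:
  65·a + (-130)·b = +0.9
  (-10)·a + (-225)·b = -0.2
Eliminate b (×(-225) and ×(-130), subtract): -15925·a = -228.50 → a = ∂h/∂x = +0.01435
Back-substitute: b = ∂h/∂y = +0.0002512.
h(370, 95) = 117.6 + (+0.01435)·(335) + (+0.0002512)·(-150) = 117.6 +4.807 -0.038 = 122.369 m.

122.4 m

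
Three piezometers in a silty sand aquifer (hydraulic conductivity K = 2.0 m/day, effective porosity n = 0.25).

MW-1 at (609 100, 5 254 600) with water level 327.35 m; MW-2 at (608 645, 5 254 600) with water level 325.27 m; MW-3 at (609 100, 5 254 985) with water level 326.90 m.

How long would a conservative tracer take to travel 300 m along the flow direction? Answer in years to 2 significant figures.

∂h/∂x = (325.27 − 327.35) / (608645 − 609100) = +0.004571
∂h/∂y = (326.90 − 327.35) / (5254985 − 5254600) = -0.001169
|∇h| = √(0.004571² + -0.001169²) = 0.004718
Seepage velocity v = K·i/n = 2.0 × 0.004718 / 0.25 = 0.03774 m/day.
t = 300 / 0.03774 = 7949 days = 21.8 years.

22 years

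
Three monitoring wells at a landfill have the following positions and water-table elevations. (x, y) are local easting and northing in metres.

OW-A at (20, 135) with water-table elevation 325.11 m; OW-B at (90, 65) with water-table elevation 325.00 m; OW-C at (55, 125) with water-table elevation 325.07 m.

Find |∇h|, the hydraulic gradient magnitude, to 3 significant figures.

Taking OW-A as reference: OW-B−OW-A = (70, -70, -0.11); OW-C−OW-A = (35, -10, -0.04).
Determinant of the coordinate differences = 70·(-10) − 35·(-70) = 1750.
∂h/∂x = [(-0.11)·(-10) − (-0.04)·(-70)] / 1750 = -0.0009714
∂h/∂y = [70·(-0.04) − 35·(-0.11)] / 1750 = +0.0006000
|∇h| = √(-0.0009714² + 0.0006000²) = 0.001142

0.00114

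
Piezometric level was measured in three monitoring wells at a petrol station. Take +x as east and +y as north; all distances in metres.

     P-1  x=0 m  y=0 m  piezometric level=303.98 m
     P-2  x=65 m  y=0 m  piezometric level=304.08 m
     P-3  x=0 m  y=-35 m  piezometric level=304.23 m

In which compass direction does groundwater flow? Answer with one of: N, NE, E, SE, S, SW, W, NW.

N

∂h/∂x = (304.08 − 303.98) / (65 − 0) = +0.001538
∂h/∂y = (304.23 − 303.98) / (-35 − 0) = -0.007143
Flow = −∇h = (-0.001538 east, +0.007143 north), which points north.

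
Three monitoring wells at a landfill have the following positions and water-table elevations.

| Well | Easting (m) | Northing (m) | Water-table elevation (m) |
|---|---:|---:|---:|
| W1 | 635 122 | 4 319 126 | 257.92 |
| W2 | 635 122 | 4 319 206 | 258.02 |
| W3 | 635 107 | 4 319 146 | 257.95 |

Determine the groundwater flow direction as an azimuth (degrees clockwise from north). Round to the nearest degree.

165°

Taking W1 as reference: W2−W1 = (0, 80, +0.10); W3−W1 = (-15, 20, +0.03).
Determinant of the coordinate differences = 0·20 − (-15)·80 = 1200.
∂h/∂x = [(+0.10)·20 − (+0.03)·80] / 1200 = -0.0003333
∂h/∂y = [0·(+0.03) − (-15)·(+0.10)] / 1200 = +0.001250
Flow direction (−∇h) has components (+0.0003333 E, -0.001250 N).
Azimuth = atan2(E, N) = atan2(+0.0003333, -0.001250) = 165.1° ≈ 165°.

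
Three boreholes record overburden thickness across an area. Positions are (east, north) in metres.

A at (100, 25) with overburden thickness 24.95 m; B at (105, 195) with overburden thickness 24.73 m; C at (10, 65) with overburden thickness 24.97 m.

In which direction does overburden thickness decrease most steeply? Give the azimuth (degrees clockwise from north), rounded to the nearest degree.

With d = a·x + b·y + c and A as origin, the differences give:
  5·a + 170·b = -0.22
  (-90)·a + 40·b = +0.02
Eliminate b (×40 and ×170, subtract): 15500·a = -12.200 → a = ∂d/∂x = -0.0007871
Back-substitute: b = ∂d/∂y = -0.001271.
Steepest decrease is along −∇f: components (+0.0007871 E, +0.001271 N).
Azimuth = atan2(+0.0007871, +0.001271) = 31.8° ≈ 032°.

032°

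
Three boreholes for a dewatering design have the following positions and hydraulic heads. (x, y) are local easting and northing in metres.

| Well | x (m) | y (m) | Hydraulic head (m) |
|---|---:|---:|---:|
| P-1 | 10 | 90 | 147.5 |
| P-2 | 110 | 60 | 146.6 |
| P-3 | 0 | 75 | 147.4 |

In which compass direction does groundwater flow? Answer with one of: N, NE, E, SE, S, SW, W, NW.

Taking P-1 as reference: P-2−P-1 = (100, -30, -0.9); P-3−P-1 = (-10, -15, -0.1).
Determinant of the coordinate differences = 100·(-15) − (-10)·(-30) = -1800.
∂h/∂x = [(-0.9)·(-15) − (-0.1)·(-30)] / -1800 = -0.005833
∂h/∂y = [100·(-0.1) − (-10)·(-0.9)] / -1800 = +0.01056
Flow = −∇h = (+0.005833 east, -0.01056 north), which points southeast.

SE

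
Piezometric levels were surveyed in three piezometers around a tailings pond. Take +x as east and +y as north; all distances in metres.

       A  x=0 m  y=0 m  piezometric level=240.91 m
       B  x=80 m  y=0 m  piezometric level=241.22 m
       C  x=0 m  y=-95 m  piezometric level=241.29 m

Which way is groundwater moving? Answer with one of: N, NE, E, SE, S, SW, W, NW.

∂h/∂x = (241.22 − 240.91) / (80 − 0) = +0.003875
∂h/∂y = (241.29 − 240.91) / (-95 − 0) = -0.004000
Flow = −∇h = (-0.003875 east, +0.004000 north), which points northwest.

NW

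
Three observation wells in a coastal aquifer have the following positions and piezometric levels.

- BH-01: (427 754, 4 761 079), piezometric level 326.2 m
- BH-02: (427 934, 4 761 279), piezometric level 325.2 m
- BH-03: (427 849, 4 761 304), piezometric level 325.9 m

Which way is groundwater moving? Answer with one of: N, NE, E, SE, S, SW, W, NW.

E

With h = a·x + b·y + c and BH-01 as origin, the differences give:
  180·a + 200·b = -1.0
  95·a + 225·b = -0.3
Eliminate b (×225 and ×200, subtract): 21500·a = -165.00 → a = ∂h/∂x = -0.007674
Back-substitute: b = ∂h/∂y = +0.001907.
Flow = −∇h = (+0.007674 east, -0.001907 north), which points east.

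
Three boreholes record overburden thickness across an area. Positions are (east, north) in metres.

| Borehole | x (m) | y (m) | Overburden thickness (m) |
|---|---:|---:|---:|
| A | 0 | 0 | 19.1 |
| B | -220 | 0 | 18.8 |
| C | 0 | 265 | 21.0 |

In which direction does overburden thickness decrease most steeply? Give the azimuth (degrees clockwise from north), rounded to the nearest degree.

191°

∂d/∂x = (18.8 − 19.1) / (-220 − 0) = +0.001364
∂d/∂y = (21.0 − 19.1) / (265 − 0) = +0.007170
Steepest decrease is along −∇f: components (-0.001364 E, -0.007170 N).
Azimuth = atan2(-0.001364, -0.007170) = 190.8° ≈ 191°.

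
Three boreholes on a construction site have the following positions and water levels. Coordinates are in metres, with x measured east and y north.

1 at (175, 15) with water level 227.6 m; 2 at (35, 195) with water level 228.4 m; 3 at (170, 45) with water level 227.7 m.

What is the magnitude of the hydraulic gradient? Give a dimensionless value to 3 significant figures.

Three-point gradient (reference 1): Δ to 2 = (-140, 180, +0.8), Δ to 3 = (-5, 30, +0.1).
∂h/∂x = -0.001818, ∂h/∂y = +0.003030 (det = -3300).
|∇h| = √(-0.001818² + 0.003030²) = 0.003534

0.00353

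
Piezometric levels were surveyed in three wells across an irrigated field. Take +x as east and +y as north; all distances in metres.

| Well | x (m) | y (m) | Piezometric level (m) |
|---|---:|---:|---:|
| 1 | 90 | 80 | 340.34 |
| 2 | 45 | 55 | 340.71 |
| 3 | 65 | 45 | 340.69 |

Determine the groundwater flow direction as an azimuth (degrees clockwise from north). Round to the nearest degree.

033°

Three-point gradient (reference 1): Δ to 2 = (-45, -25, +0.37), Δ to 3 = (-25, -35, +0.35).
∂h/∂x = -0.004421, ∂h/∂y = -0.006842 (det = 950).
Flow direction (−∇h) has components (+0.004421 E, +0.006842 N).
Azimuth = atan2(E, N) = atan2(+0.004421, +0.006842) = 32.9° ≈ 033°.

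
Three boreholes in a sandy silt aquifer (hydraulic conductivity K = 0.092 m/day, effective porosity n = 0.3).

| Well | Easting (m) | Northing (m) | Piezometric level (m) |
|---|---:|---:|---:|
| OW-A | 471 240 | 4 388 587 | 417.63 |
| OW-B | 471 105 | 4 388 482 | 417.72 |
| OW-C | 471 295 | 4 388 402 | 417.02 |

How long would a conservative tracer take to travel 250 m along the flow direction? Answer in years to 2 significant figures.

Three-point gradient (reference OW-A): Δ to OW-B = (-135, -105, +0.09), Δ to OW-C = (55, -185, -0.61).
∂h/∂x = -0.002624, ∂h/∂y = +0.002517 (det = 30750).
|∇h| = √(-0.002624² + 0.002517²) = 0.003636
Seepage velocity v = K·i/n = 0.092 × 0.003636 / 0.3 = 0.001115 m/day.
t = 250 / 0.001115 = 2.242e+05 days = 614 years.

610 years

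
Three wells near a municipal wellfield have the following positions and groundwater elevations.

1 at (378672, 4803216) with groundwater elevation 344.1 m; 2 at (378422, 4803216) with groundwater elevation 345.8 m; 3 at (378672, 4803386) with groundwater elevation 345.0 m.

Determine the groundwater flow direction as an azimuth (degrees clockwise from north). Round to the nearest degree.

128°

∂h/∂x = (345.8 − 344.1) / (378422 − 378672) = -0.006800
∂h/∂y = (345.0 − 344.1) / (4803386 − 4803216) = +0.005294
Flow direction (−∇h) has components (+0.006800 E, -0.005294 N).
Azimuth = atan2(E, N) = atan2(+0.006800, -0.005294) = 127.9° ≈ 128°.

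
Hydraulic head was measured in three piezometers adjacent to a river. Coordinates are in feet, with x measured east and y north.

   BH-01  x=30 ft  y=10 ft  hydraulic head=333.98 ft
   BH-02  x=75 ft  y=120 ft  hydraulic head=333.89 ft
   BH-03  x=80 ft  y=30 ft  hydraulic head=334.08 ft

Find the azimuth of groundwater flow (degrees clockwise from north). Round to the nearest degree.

305°

With h = a·x + b·y + c and BH-01 as origin, the differences give:
  45·a + 110·b = -0.09
  50·a + 20·b = +0.10
Eliminate b (×20 and ×110, subtract): -4600·a = -12.800 → a = ∂h/∂x = +0.002783
Back-substitute: b = ∂h/∂y = -0.001957.
Flow direction (−∇h) has components (-0.002783 E, +0.001957 N).
Azimuth = atan2(E, N) = atan2(-0.002783, +0.001957) = 305.1° ≈ 305°.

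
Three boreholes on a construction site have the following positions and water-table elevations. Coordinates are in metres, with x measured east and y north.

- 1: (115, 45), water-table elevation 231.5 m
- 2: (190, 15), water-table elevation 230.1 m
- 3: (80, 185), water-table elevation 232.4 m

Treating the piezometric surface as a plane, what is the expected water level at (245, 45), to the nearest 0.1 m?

229.2 m

Differences from 1: to 2 (Δx, Δy, Δh) = (75, -30, -1.4); to 3 = (-35, 140, +0.9).
Solve a·Δx + b·Δy = Δh: det = 75·140 − (-35)·(-30) = 9450.
∂h/∂x = [(-1.4)·140 − (+0.9)·(-30)] / 9450 = -0.01788
∂h/∂y = [75·(+0.9) − (-35)·(-1.4)] / 9450 = +0.001958
h(245, 45) = 231.5 + (-0.01788)·(130) + (+0.001958)·(0) = 231.5 -2.325 +0.000 = 229.175 m.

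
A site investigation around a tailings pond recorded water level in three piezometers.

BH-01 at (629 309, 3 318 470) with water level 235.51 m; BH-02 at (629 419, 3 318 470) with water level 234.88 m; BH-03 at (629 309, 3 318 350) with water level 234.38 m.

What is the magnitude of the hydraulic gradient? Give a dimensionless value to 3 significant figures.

∂h/∂x = (234.88 − 235.51) / (629419 − 629309) = -0.005727
∂h/∂y = (234.38 − 235.51) / (3318350 − 3318470) = +0.009417
|∇h| = √(-0.005727² + 0.009417²) = 0.01102

0.0110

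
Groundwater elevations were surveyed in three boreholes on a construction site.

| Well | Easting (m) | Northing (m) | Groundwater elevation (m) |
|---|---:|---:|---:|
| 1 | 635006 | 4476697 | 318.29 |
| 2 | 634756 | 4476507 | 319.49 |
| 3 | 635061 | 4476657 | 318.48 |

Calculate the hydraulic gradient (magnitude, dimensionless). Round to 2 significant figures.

0.0056

Differences from 1: to 2 (Δx, Δy, Δh) = (-250, -190, +1.20); to 3 = (55, -40, +0.19).
Determinant of the coordinate differences = (-250)·(-40) − 55·(-190) = 20450.
∂h/∂x = [(+1.20)·(-40) − (+0.19)·(-190)] / 20450 = -0.0005819
∂h/∂y = [(-250)·(+0.19) − 55·(+1.20)] / 20450 = -0.005550
|∇h| = √(-0.0005819² + -0.005550²) = 0.00558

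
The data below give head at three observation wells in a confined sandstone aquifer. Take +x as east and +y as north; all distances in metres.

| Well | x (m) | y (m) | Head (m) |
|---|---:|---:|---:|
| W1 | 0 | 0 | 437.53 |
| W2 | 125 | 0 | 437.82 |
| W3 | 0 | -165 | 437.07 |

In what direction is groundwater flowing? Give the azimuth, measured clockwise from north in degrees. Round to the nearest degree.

∂h/∂x = (437.82 − 437.53) / (125 − 0) = +0.002320
∂h/∂y = (437.07 − 437.53) / (-165 − 0) = +0.002788
Flow direction (−∇h) has components (-0.002320 E, -0.002788 N).
Azimuth = atan2(E, N) = atan2(-0.002320, -0.002788) = 219.8° ≈ 220°.

220°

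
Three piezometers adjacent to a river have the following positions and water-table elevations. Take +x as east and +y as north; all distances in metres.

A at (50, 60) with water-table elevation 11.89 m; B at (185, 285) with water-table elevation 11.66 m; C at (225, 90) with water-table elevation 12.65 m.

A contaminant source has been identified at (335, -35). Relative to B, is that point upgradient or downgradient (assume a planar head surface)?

upgradient

Three-point gradient (reference A): Δ to B = (135, 225, -0.23), Δ to C = (175, 30, +0.76).
∂h/∂x = +0.005036, ∂h/∂y = -0.004044 (det = -35325).
Head at (335, -35) = 11.89 + (+0.005036)·(285) + (-0.004044)·(-95) = 13.71 m.
That is higher than the 11.66 m at B, so the point is upgradient.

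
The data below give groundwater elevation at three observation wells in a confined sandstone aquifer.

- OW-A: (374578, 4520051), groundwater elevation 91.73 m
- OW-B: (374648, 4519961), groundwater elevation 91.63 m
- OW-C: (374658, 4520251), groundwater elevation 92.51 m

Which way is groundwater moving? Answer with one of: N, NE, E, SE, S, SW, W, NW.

Taking OW-A as reference: OW-B−OW-A = (70, -90, -0.10); OW-C−OW-A = (80, 200, +0.78).
Solve a·Δx + b·Δy = Δh: det = 70·200 − 80·(-90) = 21200.
∂h/∂x = [(-0.10)·200 − (+0.78)·(-90)] / 21200 = +0.002368
∂h/∂y = [70·(+0.78) − 80·(-0.10)] / 21200 = +0.002953
Flow = −∇h = (-0.002368 east, -0.002953 north), which points southwest.

SW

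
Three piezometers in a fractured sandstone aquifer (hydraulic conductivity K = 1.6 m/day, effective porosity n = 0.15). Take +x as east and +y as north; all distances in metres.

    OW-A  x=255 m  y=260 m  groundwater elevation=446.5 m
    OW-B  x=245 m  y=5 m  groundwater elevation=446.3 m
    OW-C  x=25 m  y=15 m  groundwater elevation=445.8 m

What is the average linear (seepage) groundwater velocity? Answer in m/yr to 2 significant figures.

9.4 m/yr

With h = a·x + b·y + c and OW-A as origin, the differences give:
  (-10)·a + (-255)·b = -0.2
  (-230)·a + (-245)·b = -0.7
Eliminate b (×(-245) and ×(-255), subtract): -56200·a = -129.50 → a = ∂h/∂x = +0.002304
Back-substitute: b = ∂h/∂y = +0.0006940.
|∇h| = √(0.002304² + 0.0006940²) = 0.002406
Seepage velocity v = K·i/n = 1.6 × 0.002406 / 0.15 = 0.02566 m/day = 9.372 m/yr.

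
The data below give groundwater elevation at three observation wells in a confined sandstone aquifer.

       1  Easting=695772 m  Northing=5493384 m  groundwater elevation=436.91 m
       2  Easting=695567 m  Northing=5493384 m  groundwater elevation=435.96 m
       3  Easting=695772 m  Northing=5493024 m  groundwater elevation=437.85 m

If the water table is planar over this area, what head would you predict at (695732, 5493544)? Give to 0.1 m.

436.3 m

∂h/∂x = (435.96 − 436.91) / (695567 − 695772) = +0.004634
∂h/∂y = (437.85 − 436.91) / (5493024 − 5493384) = -0.002611
h(695732, 5493544) = 436.91 + (+0.004634)·(-40) + (-0.002611)·(160) = 436.91 -0.185 -0.418 = 436.307 m.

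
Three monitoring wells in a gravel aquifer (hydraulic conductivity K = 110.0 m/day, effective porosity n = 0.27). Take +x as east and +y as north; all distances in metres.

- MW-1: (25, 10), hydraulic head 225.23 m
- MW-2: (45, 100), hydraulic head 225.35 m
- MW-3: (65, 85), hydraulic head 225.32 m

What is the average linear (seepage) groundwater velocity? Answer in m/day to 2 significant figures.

0.61 m/day

Taking MW-1 as reference: MW-2−MW-1 = (20, 90, +0.12); MW-3−MW-1 = (40, 75, +0.09).
Determinant of the coordinate differences = 20·75 − 40·90 = -2100.
∂h/∂x = [(+0.12)·75 − (+0.09)·90] / -2100 = -0.0004286
∂h/∂y = [20·(+0.09) − 40·(+0.12)] / -2100 = +0.001429
|∇h| = √(-0.0004286² + 0.001429²) = 0.001492
Seepage velocity v = K·i/n = 110.0 × 0.001492 / 0.27 = 0.6079 m/day.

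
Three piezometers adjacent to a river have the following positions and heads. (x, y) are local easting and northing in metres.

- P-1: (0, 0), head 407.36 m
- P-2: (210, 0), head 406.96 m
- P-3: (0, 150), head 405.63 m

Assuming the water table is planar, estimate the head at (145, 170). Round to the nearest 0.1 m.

405.1 m

∂h/∂x = (406.96 − 407.36) / (210 − 0) = -0.001905
∂h/∂y = (405.63 − 407.36) / (150 − 0) = -0.01153
h(145, 170) = 407.36 + (-0.001905)·(145) + (-0.01153)·(170) = 407.36 -0.276 -1.961 = 405.123 m.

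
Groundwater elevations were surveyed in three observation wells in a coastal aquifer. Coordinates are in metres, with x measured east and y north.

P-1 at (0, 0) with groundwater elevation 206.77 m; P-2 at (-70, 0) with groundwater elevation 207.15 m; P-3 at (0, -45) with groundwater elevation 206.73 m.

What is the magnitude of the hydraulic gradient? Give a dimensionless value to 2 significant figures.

∂h/∂x = (207.15 − 206.77) / (-70 − 0) = -0.005429
∂h/∂y = (206.73 − 206.77) / (-45 − 0) = +0.0008889
|∇h| = √(-0.005429² + 0.0008889²) = 0.005501

0.0055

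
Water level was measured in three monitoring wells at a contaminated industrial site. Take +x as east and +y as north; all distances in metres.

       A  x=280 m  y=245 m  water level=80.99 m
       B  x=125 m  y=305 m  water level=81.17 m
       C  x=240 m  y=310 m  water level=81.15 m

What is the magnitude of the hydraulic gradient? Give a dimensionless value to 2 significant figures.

0.0023

Taking A as reference: B−A = (-155, 60, +0.18); C−A = (-40, 65, +0.16).
Solve a·Δx + b·Δy = Δh: det = (-155)·65 − (-40)·60 = -7675.
∂h/∂x = [(+0.18)·65 − (+0.16)·60] / -7675 = -0.0002736
∂h/∂y = [(-155)·(+0.16) − (-40)·(+0.18)] / -7675 = +0.002293
|∇h| = √(-0.0002736² + 0.002293²) = 0.002309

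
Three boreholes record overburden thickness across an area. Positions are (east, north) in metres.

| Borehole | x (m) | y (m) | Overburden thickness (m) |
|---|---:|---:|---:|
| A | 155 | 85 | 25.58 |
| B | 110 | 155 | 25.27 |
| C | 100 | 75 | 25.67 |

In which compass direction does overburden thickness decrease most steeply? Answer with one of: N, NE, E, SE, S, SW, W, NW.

N

With d = a·x + b·y + c and A as origin, the differences give:
  (-45)·a + 70·b = -0.31
  (-55)·a + (-10)·b = +0.09
Eliminate b (×(-10) and ×70, subtract): 4300·a = -3.200 → a = ∂d/∂x = -0.0007442
Back-substitute: b = ∂d/∂y = -0.004907.
Steepest decrease is along −∇f = (+0.0007442 E, +0.004907 N) → north.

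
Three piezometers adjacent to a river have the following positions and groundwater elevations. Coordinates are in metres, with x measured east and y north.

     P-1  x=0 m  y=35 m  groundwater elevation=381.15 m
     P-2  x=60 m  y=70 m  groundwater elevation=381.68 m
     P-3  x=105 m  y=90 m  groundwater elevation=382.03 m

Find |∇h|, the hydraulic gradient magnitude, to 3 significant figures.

With h = a·x + b·y + c and P-1 as origin, the differences give:
  60·a + 35·b = +0.53
  105·a + 55·b = +0.88
Eliminate b (×55 and ×35, subtract): -375·a = -1.650 → a = ∂h/∂x = +0.004400
Back-substitute: b = ∂h/∂y = +0.007600.
|∇h| = √(0.004400² + 0.007600²) = 0.008782

0.00878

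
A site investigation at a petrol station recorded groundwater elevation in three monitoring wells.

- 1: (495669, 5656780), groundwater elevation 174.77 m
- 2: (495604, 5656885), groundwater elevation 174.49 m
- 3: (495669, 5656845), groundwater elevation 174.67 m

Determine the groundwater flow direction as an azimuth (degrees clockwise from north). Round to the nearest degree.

310°

Taking 1 as reference: 2−1 = (-65, 105, -0.28); 3−1 = (0, 65, -0.10).
Determinant of the coordinate differences = (-65)·65 − 0·105 = -4225.
∂h/∂x = [(-0.28)·65 − (-0.10)·105] / -4225 = +0.001822
∂h/∂y = [(-65)·(-0.10) − 0·(-0.28)] / -4225 = -0.001538
Flow direction (−∇h) has components (-0.001822 E, +0.001538 N).
Azimuth = atan2(E, N) = atan2(-0.001822, +0.001538) = 310.2° ≈ 310°.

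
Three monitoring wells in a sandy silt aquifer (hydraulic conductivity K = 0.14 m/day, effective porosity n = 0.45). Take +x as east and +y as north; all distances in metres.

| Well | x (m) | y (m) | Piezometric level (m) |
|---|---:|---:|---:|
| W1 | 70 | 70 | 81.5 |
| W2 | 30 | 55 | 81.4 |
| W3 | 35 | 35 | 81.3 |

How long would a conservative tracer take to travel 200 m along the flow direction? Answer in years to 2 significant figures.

340 years

Differences from W1: to W2 (Δx, Δy, Δh) = (-40, -15, -0.1); to W3 = (-35, -35, -0.2).
Determinant of the coordinate differences = (-40)·(-35) − (-35)·(-15) = 875.
∂h/∂x = [(-0.1)·(-35) − (-0.2)·(-15)] / 875 = +0.0005714
∂h/∂y = [(-40)·(-0.2) − (-35)·(-0.1)] / 875 = +0.005143
|∇h| = √(0.0005714² + 0.005143²) = 0.005175
Seepage velocity v = K·i/n = 0.14 × 0.005175 / 0.45 = 0.00161 m/day.
t = 200 / 0.00161 = 1.242e+05 days = 340 years.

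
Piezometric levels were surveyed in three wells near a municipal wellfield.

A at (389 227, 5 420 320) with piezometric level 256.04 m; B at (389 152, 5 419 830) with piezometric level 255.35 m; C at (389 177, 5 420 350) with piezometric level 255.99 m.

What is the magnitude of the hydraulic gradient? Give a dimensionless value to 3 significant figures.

0.00204

Taking A as reference: B−A = (-75, -490, -0.69); C−A = (-50, 30, -0.05).
Solve a·Δx + b·Δy = Δh: det = (-75)·30 − (-50)·(-490) = -26750.
∂h/∂x = [(-0.69)·30 − (-0.05)·(-490)] / -26750 = +0.001690
∂h/∂y = [(-75)·(-0.05) − (-50)·(-0.69)] / -26750 = +0.001150
|∇h| = √(0.001690² + 0.001150²) = 0.002044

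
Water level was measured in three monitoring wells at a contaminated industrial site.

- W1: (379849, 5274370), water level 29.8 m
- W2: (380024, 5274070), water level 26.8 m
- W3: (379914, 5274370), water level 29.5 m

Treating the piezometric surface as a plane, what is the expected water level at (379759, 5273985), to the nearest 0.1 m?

With h = a·x + b·y + c and W1 as origin, the differences give:
  175·a + (-300)·b = -3.0
  65·a + 0·b = -0.3
Eliminate b (×0 and ×(-300), subtract): 19500·a = -90.00 → a = ∂h/∂x = -0.004615
Back-substitute: b = ∂h/∂y = +0.007308.
h(379759, 5273985) = 29.8 + (-0.004615)·(-90) + (+0.007308)·(-385) = 29.8 +0.415 -2.813 = 27.402 m.

27.4 m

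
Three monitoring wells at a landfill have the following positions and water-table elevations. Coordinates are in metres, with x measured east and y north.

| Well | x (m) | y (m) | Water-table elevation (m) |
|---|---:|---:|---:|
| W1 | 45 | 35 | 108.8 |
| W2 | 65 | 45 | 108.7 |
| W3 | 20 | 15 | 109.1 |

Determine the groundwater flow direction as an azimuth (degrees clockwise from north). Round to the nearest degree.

344°

Differences from W1: to W2 (Δx, Δy, Δh) = (20, 10, -0.1); to W3 = (-25, -20, +0.3).
Determinant of the coordinate differences = 20·(-20) − (-25)·10 = -150.
∂h/∂x = [(-0.1)·(-20) − (+0.3)·10] / -150 = +0.006667
∂h/∂y = [20·(+0.3) − (-25)·(-0.1)] / -150 = -0.02333
Flow direction (−∇h) has components (-0.006667 E, +0.02333 N).
Azimuth = atan2(E, N) = atan2(-0.006667, +0.02333) = 344.1° ≈ 344°.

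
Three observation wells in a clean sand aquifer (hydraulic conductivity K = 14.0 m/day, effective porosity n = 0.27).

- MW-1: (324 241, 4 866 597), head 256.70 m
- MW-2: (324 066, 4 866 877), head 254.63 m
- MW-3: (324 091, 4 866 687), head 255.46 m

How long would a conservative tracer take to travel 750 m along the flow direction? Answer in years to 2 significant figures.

5.6 years

Taking MW-1 as reference: MW-2−MW-1 = (-175, 280, -2.07); MW-3−MW-1 = (-150, 90, -1.24).
Determinant of the coordinate differences = (-175)·90 − (-150)·280 = 26250.
∂h/∂x = [(-2.07)·90 − (-1.24)·280] / 26250 = +0.006130
∂h/∂y = [(-175)·(-1.24) − (-150)·(-2.07)] / 26250 = -0.003562
|∇h| = √(0.006130² + -0.003562²) = 0.00709
Seepage velocity v = K·i/n = 14.0 × 0.00709 / 0.27 = 0.3676 m/day.
t = 750 / 0.3676 = 2040 days = 5.59 years.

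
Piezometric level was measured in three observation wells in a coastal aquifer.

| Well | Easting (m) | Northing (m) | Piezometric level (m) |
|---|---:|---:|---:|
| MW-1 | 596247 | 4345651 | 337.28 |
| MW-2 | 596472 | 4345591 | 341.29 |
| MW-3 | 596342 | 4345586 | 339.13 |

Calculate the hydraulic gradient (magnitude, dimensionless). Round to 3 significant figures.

Differences from MW-1: to MW-2 (Δx, Δy, Δh) = (225, -60, +4.01); to MW-3 = (95, -65, +1.85).
Determinant of the coordinate differences = 225·(-65) − 95·(-60) = -8925.
∂h/∂x = [(+4.01)·(-65) − (+1.85)·(-60)] / -8925 = +0.01677
∂h/∂y = [225·(+1.85) − 95·(+4.01)] / -8925 = -0.003955
|∇h| = √(0.01677² + -0.003955²) = 0.01723

0.0172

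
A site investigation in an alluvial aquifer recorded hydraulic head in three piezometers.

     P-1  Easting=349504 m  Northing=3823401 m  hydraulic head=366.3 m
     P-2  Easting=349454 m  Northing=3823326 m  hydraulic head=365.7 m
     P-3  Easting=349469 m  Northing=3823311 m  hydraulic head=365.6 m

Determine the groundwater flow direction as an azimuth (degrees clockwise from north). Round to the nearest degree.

186°

Taking P-1 as reference: P-2−P-1 = (-50, -75, -0.6); P-3−P-1 = (-35, -90, -0.7).
Solve a·Δx + b·Δy = Δh: det = (-50)·(-90) − (-35)·(-75) = 1875.
∂h/∂x = [(-0.6)·(-90) − (-0.7)·(-75)] / 1875 = +0.0008000
∂h/∂y = [(-50)·(-0.7) − (-35)·(-0.6)] / 1875 = +0.007467
Flow direction (−∇h) has components (-0.0008000 E, -0.007467 N).
Azimuth = atan2(E, N) = atan2(-0.0008000, -0.007467) = 186.1° ≈ 186°.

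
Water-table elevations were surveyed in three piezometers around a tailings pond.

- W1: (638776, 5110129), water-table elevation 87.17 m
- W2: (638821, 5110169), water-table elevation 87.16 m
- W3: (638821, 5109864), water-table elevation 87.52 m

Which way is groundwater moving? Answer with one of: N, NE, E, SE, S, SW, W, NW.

Differences from W1: to W2 (Δx, Δy, Δh) = (45, 40, -0.01); to W3 = (45, -265, +0.35).
Determinant of the coordinate differences = 45·(-265) − 45·40 = -13725.
∂h/∂x = [(-0.01)·(-265) − (+0.35)·40] / -13725 = +0.0008270
∂h/∂y = [45·(+0.35) − 45·(-0.01)] / -13725 = -0.001180
Flow = −∇h = (-0.0008270 east, +0.001180 north), which points northwest.

NW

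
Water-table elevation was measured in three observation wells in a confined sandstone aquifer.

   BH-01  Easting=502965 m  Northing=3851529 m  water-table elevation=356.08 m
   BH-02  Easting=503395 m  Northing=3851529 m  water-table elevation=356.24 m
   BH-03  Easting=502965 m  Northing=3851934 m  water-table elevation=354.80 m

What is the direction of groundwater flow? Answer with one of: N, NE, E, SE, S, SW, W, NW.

∂h/∂x = (356.24 − 356.08) / (503395 − 502965) = +0.0003721
∂h/∂y = (354.80 − 356.08) / (3851934 − 3851529) = -0.003160
Flow = −∇h = (-0.0003721 east, +0.003160 north), which points north.

N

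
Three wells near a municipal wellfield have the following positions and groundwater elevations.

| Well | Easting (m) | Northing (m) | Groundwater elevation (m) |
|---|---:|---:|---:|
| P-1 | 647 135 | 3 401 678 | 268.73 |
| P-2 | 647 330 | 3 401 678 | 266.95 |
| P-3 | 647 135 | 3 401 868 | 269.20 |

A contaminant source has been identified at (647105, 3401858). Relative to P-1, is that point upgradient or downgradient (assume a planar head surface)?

∂h/∂x = (266.95 − 268.73) / (647330 − 647135) = -0.009128
∂h/∂y = (269.20 − 268.73) / (3401868 − 3401678) = +0.002474
Head at (647105, 3401858) = 268.73 + (-0.009128)·(-30) + (+0.002474)·(180) = 269.45 m.
That is higher than the 268.73 m at P-1, so the point is upgradient.

upgradient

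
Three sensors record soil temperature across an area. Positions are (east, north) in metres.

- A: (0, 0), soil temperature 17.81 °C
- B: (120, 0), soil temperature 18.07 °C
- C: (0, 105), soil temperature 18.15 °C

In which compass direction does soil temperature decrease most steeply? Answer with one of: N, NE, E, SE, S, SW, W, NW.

SW

∂T/∂x = (18.07 − 17.81) / (120 − 0) = +0.002167
∂T/∂y = (18.15 − 17.81) / (105 − 0) = +0.003238
Steepest decrease is along −∇f = (-0.002167 E, -0.003238 N) → southwest.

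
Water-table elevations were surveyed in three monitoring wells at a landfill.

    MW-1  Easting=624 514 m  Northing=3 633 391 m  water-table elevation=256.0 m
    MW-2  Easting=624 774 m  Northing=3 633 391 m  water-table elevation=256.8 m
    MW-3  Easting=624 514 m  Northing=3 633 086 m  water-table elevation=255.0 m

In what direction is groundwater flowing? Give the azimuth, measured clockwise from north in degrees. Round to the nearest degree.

223°

∂h/∂x = (256.8 − 256.0) / (624774 − 624514) = +0.003077
∂h/∂y = (255.0 − 256.0) / (3633086 − 3633391) = +0.003279
Flow direction (−∇h) has components (-0.003077 E, -0.003279 N).
Azimuth = atan2(E, N) = atan2(-0.003077, -0.003279) = 223.2° ≈ 223°.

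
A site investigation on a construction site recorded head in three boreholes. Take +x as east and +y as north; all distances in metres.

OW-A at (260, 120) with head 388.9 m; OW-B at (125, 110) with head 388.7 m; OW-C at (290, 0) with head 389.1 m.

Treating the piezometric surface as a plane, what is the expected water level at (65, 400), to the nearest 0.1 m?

388.2 m

With h = a·x + b·y + c and OW-A as origin, the differences give:
  (-135)·a + (-10)·b = -0.2
  30·a + (-120)·b = +0.2
Eliminate b (×(-120) and ×(-10), subtract): 16500·a = 26.00 → a = ∂h/∂x = +0.001576
Back-substitute: b = ∂h/∂y = -0.001273.
h(65, 400) = 388.9 + (+0.001576)·(-195) + (-0.001273)·(280) = 388.9 -0.307 -0.356 = 388.236 m.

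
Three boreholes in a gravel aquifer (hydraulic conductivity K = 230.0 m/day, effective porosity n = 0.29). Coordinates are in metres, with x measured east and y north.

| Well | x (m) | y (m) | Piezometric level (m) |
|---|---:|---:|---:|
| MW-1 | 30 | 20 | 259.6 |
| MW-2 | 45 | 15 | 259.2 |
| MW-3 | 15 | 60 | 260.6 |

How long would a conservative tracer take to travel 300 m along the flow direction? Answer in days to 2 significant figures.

With h = a·x + b·y + c and MW-1 as origin, the differences give:
  15·a + (-5)·b = -0.4
  (-15)·a + 40·b = +1.0
Eliminate b (×40 and ×(-5), subtract): 525·a = -11.00 → a = ∂h/∂x = -0.02095
Back-substitute: b = ∂h/∂y = +0.01714.
|∇h| = √(-0.02095² + 0.01714²) = 0.02707
Seepage velocity v = K·i/n = 230.0 × 0.02707 / 0.29 = 21.47 m/day.
t = 300 / 21.47 = 13.97 days.

14 days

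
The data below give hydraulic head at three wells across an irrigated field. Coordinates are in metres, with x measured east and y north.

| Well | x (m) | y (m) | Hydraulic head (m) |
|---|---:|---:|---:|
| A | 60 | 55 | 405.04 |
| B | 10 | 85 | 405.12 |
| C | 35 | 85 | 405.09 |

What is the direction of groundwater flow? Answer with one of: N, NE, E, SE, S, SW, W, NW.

SE

Three-point gradient (reference A): Δ to B = (-50, 30, +0.08), Δ to C = (-25, 30, +0.05).
∂h/∂x = -0.001200, ∂h/∂y = +0.0006667 (det = -750).
Flow = −∇h = (+0.001200 east, -0.0006667 north), which points southeast.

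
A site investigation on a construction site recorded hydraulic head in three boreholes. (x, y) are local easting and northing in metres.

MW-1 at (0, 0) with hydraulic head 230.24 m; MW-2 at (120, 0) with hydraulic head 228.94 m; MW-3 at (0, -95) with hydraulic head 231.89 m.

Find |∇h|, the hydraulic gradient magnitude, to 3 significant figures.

∂h/∂x = (228.94 − 230.24) / (120 − 0) = -0.01083
∂h/∂y = (231.89 − 230.24) / (-95 − 0) = -0.01737
|∇h| = √(-0.01083² + -0.01737²) = 0.02047

0.0205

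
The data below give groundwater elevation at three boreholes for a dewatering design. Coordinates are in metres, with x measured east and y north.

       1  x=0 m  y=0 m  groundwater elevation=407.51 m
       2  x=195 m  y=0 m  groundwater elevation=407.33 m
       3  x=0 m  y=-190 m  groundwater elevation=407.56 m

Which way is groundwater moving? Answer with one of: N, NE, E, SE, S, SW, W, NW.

∂h/∂x = (407.33 − 407.51) / (195 − 0) = -0.0009231
∂h/∂y = (407.56 − 407.51) / (-190 − 0) = -0.0002632
Flow = −∇h = (+0.0009231 east, +0.0002632 north), which points east.

E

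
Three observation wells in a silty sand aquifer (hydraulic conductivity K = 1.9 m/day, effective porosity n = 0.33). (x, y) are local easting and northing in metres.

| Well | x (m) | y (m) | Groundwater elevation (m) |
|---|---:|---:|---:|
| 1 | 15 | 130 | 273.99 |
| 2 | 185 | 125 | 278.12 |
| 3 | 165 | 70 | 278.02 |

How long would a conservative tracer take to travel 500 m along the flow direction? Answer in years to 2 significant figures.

Taking 1 as reference: 2−1 = (170, -5, +4.13); 3−1 = (150, -60, +4.03).
Determinant of the coordinate differences = 170·(-60) − 150·(-5) = -9450.
∂h/∂x = [(+4.13)·(-60) − (+4.03)·(-5)] / -9450 = +0.02409
∂h/∂y = [170·(+4.03) − 150·(+4.13)] / -9450 = -0.006942
|∇h| = √(0.02409² + -0.006942²) = 0.02507
Seepage velocity v = K·i/n = 1.9 × 0.02507 / 0.33 = 0.1443 m/day.
t = 500 / 0.1443 = 3465 days = 9.49 years.

9.5 years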